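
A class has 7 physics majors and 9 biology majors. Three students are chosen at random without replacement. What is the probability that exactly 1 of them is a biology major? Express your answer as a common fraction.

27/80

One ordering (a biology major drawn first) has probability 9/16 × 7/15 × 6/14 = 378/3360 = 9/80.
There are C(3,1) = 3 such orderings, each equally likely, so P = 3 × 9/80 = 27/80.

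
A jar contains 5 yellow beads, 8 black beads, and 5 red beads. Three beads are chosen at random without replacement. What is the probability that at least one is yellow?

P(no yellow) = 13/18 × 12/17 × 11/16 = 1716/4896 = 143/408.
P(at least one) = 1 − 143/408 = 265/408.

265/408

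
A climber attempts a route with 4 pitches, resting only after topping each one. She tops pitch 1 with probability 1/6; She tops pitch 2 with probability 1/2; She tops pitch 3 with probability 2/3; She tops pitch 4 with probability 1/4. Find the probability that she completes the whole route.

The events are sequential, so multiply the conditional probabilities:
P = 1/6 × 1/2 × 2/3 × 1/4 = 2/144 = 1/72.

1/72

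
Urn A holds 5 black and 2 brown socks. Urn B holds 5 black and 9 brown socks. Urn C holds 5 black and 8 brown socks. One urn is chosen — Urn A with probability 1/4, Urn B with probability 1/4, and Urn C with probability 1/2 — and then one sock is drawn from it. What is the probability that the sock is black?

335/728

From Urn A: P(black) = 5/7.
From Urn B: P(black) = 5/14.
From Urn C: P(black) = 5/13.
Total probability = (1/4)(5/7) + (1/4)(5/14) + (1/2)(5/13) = 335/728.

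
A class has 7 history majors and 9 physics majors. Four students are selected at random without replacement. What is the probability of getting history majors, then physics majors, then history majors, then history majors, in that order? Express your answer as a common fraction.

9/208

Chain rule:
P = 7/16 × 9/15 × 6/14 × 5/13 = 1890/43680 = 9/208.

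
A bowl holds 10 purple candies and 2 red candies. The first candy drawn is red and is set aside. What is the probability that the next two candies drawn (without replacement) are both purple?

After the first draw, 10 of the remaining 11 candies are purple.
P = 10/11 × 9/10 = 90/110 = 9/11.

9/11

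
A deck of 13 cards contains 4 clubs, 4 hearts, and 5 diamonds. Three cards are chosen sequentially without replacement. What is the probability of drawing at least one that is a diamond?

P(no diamonds) = 8/13 × 7/12 × 6/11 = 336/1716 = 28/143.
P(at least one) = 1 − 28/143 = 115/143.

115/143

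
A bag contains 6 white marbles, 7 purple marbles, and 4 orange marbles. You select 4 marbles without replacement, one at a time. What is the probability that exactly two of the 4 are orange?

One ordering (orange drawn first) has probability 4/17 × 3/16 × 13/15 × 12/14 = 1872/57120 = 39/1190.
There are C(4,2) = 6 such orderings, each equally likely, so P = 6 × 39/1190 = 117/595.

117/595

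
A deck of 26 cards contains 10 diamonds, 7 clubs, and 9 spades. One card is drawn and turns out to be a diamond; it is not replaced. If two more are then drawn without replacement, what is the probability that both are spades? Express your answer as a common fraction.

3/25

After the first draw, 9 of the remaining 25 cards are spades.
P = 9/25 × 8/24 = 72/600 = 3/25.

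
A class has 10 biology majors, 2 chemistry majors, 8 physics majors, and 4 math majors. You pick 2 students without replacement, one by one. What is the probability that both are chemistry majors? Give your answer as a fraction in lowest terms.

P = 2/24 × 1/23 = 2/552 = 1/276.

1/276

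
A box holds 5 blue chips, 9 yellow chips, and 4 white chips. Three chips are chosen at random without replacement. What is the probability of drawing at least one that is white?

P(no white) = 14/18 × 13/17 × 12/16 = 2184/4896 = 91/204.
P(at least one) = 1 − 91/204 = 113/204.

113/204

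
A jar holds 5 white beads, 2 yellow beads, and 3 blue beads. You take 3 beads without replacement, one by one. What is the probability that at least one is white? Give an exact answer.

P(no white) = 5/10 × 4/9 × 3/8 = 60/720 = 1/12.
P(at least one) = 1 − 1/12 = 11/12.

11/12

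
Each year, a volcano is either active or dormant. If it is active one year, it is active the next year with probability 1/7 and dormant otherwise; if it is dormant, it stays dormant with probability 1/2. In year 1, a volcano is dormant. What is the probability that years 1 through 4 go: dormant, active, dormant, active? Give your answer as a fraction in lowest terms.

3/14

Year 1 is given. For each transition, use the conditional probability from the current state:
P(active | dormant) = 1/2; P(dormant | active) = 6/7; P(active | dormant) = 1/2.
P = 1/2 × 6/7 × 1/2 = 6/28 = 3/14.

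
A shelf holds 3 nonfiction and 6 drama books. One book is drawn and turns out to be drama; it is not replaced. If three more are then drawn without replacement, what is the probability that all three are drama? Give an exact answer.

5/28

With the first book removed, 5 drama remain out of 8.
P = 5/8 × 4/7 × 3/6 = 60/336 = 5/28.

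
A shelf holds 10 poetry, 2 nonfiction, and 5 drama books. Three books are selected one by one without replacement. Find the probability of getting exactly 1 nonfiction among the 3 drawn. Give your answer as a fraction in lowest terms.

One ordering (nonfiction drawn first) has probability 2/17 × 15/16 × 14/15 = 420/4080 = 7/68.
There are C(3,1) = 3 such orderings, each equally likely, so P = 3 × 7/68 = 21/68.

21/68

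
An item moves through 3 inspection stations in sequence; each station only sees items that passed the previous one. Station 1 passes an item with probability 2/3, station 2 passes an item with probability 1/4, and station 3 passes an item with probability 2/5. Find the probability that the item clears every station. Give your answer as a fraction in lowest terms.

Each stage is reached only if all earlier stages succeed, so
P = 2/3 × 1/4 × 2/5 = 4/60 = 1/15.

1/15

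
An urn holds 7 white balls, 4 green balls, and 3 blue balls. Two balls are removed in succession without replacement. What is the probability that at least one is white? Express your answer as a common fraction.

10/13

P(no white) = 7/14 × 6/13 = 42/182 = 3/13.
P(at least one) = 1 − 3/13 = 10/13.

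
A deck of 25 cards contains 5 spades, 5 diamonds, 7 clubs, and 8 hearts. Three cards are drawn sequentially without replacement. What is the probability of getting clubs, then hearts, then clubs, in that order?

Chain rule:
P = 7/25 × 8/24 × 6/23 = 336/13800 = 14/575.

14/575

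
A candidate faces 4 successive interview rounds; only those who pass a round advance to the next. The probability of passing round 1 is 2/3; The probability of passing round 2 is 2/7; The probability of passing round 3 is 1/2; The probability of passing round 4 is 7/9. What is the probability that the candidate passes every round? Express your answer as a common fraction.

Multiplying along the chain,
P = 2/3 × 2/7 × 1/2 × 7/9 = 28/378 = 2/27.

2/27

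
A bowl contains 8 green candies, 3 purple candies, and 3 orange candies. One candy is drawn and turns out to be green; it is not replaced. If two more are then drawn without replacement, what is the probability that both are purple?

With the first candy removed, 3 purple remain out of 13.
P = 3/13 × 2/12 = 6/156 = 1/26.

1/26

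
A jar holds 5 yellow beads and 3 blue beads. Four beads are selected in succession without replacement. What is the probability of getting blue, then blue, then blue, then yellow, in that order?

Chain rule:
P = 3/8 × 2/7 × 1/6 × 5/5 = 30/1680 = 1/56.

1/56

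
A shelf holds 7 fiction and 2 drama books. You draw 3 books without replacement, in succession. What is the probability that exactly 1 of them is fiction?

1/12

One ordering (fiction drawn first) has probability 7/9 × 2/8 × 1/7 = 14/504 = 1/36.
There are C(3,1) = 3 such orderings, each equally likely, so P = 3 × 1/36 = 1/12.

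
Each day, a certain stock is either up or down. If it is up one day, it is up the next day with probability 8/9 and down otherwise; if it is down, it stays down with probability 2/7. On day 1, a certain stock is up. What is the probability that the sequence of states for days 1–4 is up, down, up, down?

5/567

Day 1 is given. For each transition, use the conditional probability from the current state:
P(down | up) = 1/9; P(up | down) = 5/7; P(down | up) = 1/9.
P = 1/9 × 5/7 × 1/9 = 5/567.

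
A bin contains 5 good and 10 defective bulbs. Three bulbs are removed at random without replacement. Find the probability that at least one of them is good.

67/91

P(no good) = 10/15 × 9/14 × 8/13 = 720/2730 = 24/91.
P(at least one) = 1 − 24/91 = 67/91.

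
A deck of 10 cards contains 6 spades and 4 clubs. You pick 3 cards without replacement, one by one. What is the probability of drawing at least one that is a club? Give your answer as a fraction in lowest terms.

5/6

P(no clubs) = 6/10 × 5/9 × 4/8 = 120/720 = 1/6.
P(at least one) = 1 − 1/6 = 5/6.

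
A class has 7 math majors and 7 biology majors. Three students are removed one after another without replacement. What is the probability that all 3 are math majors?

5/52

P(every draw is a math major) = 7/14 × 6/13 × 5/12 = 210/2184 = 5/52.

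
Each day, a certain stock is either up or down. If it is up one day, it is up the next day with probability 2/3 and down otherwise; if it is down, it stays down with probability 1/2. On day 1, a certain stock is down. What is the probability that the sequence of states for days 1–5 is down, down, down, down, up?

1/16

Day 1 is given. For each transition, use the conditional probability from the current state:
P(down | down) = 1/2; P(down | down) = 1/2; P(down | down) = 1/2; P(up | down) = 1/2.
P = 1/2 × 1/2 × 1/2 × 1/2 = 1/16.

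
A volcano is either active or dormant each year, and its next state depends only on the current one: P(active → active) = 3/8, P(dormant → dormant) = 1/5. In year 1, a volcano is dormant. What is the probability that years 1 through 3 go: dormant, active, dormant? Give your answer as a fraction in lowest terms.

Year 1 is given. For each transition, use the conditional probability from the current state:
P(active | dormant) = 4/5; P(dormant | active) = 5/8.
P = 4/5 × 5/8 = 20/40 = 1/2.

1/2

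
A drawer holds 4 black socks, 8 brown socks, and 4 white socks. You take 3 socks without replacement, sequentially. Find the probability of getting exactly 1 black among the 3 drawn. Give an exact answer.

One ordering (black drawn first) has probability 4/16 × 12/15 × 11/14 = 528/3360 = 11/70.
There are C(3,1) = 3 such orderings, each equally likely, so P = 3 × 11/70 = 33/70.

33/70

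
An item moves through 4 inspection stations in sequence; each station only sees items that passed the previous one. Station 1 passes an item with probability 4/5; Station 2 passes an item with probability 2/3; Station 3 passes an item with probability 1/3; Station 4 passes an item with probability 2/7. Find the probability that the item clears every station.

The events are sequential, so multiply the conditional probabilities:
P = 4/5 × 2/3 × 1/3 × 2/7 = 16/315.

16/315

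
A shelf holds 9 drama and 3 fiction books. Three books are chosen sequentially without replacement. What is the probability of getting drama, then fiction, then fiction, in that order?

9/220

Each draw changes the counts, so multiply the conditional probabilities along the sequence:
P = 9/12 × 3/11 × 2/10 = 54/1320 = 9/220.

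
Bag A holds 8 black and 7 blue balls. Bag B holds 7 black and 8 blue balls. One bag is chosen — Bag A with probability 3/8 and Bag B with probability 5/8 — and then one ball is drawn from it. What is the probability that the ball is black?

59/120

From Bag A: P(black) = 8/15.
From Bag B: P(black) = 7/15.
Total probability = (3/8)(8/15) + (5/8)(7/15) = 59/120.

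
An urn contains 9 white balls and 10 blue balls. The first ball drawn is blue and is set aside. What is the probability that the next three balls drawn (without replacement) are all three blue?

7/68

After the first draw, 9 of the remaining 18 balls are blue.
P = 9/18 × 8/17 × 7/16 = 504/4896 = 7/68.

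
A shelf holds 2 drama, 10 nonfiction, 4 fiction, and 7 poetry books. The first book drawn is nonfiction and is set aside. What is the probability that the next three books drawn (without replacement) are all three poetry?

1/44

With the first book removed, 7 poetry remain out of 22.
P = 7/22 × 6/21 × 5/20 = 210/9240 = 1/44.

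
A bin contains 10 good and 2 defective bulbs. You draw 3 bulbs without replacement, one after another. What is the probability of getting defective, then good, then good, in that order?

3/22

Multiply the probability of each draw given the previous ones:
P = 2/12 × 10/11 × 9/10 = 180/1320 = 3/22.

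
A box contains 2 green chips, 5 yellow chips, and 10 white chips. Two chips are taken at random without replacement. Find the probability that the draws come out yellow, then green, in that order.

5/136

Multiply the probability of each draw given the previous ones:
P = 5/17 × 2/16 = 10/272 = 5/136.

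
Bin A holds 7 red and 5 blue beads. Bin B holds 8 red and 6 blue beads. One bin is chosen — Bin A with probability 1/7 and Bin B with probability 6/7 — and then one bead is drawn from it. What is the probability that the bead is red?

From Bin A: P(red) = 7/12.
From Bin B: P(red) = 8/14.
Total probability = (1/7)(7/12) + (6/7)(8/14) = 337/588.

337/588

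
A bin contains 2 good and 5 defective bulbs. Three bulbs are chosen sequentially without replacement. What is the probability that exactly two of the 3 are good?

One ordering (good drawn first) has probability 2/7 × 1/6 × 5/5 = 10/210 = 1/21.
There are C(3,2) = 3 such orderings, each equally likely, so P = 3 × 1/21 = 1/7.

1/7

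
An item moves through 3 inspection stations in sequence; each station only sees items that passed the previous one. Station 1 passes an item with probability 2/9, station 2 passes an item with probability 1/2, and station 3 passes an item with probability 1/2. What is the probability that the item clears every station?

1/18

Multiplying along the chain,
P = 2/9 × 1/2 × 1/2 = 2/36 = 1/18.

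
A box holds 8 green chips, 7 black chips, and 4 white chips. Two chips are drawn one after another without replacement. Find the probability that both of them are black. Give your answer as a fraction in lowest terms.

7/57

P = 7/19 × 6/18 = 42/342 = 7/57.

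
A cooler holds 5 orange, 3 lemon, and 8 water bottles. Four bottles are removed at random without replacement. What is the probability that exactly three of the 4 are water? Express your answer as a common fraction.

16/65

One ordering (water drawn first) has probability 8/16 × 7/15 × 6/14 × 8/13 = 2688/43680 = 4/65.
There are C(4,3) = 4 such orderings, each equally likely, so P = 4 × 4/65 = 16/65.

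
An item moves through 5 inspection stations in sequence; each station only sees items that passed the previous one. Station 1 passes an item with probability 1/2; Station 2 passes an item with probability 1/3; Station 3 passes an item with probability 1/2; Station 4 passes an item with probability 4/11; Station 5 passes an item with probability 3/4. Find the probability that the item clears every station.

1/44

Multiplying along the chain,
P = 1/2 × 1/3 × 1/2 × 4/11 × 3/4 = 12/528 = 1/44.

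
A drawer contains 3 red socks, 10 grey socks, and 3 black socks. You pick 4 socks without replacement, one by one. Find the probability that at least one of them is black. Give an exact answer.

P(no black) = 13/16 × 12/15 × 11/14 × 10/13 = 17160/43680 = 11/28.
P(at least one) = 1 − 11/28 = 17/28.

17/28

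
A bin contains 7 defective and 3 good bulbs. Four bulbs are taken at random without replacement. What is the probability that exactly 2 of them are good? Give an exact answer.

One ordering (good drawn first) has probability 3/10 × 2/9 × 7/8 × 6/7 = 252/5040 = 1/20.
There are C(4,2) = 6 such orderings, each equally likely, so P = 6 × 1/20 = 3/10.

3/10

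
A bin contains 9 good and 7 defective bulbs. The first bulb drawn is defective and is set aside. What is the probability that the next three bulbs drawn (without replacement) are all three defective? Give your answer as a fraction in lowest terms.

With the first bulb removed, 6 defective remain out of 15.
P = 6/15 × 5/14 × 4/13 = 120/2730 = 4/91.

4/91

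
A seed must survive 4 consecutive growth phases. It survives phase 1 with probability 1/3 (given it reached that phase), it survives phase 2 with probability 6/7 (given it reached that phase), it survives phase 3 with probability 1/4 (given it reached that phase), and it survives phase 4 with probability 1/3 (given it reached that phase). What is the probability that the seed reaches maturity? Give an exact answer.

1/42

Each stage is reached only if all earlier stages succeed, so
P = 1/3 × 6/7 × 1/4 × 1/3 = 6/252 = 1/42.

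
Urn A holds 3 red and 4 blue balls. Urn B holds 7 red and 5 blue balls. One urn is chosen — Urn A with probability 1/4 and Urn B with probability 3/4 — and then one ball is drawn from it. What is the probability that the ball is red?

From Urn A: P(red) = 3/7.
From Urn B: P(red) = 7/12.
Total probability = (1/4)(3/7) + (3/4)(7/12) = 61/112.

61/112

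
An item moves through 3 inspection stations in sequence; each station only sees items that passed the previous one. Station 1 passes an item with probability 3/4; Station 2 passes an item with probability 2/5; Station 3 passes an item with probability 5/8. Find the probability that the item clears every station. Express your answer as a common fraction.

3/16

The events are sequential, so multiply the conditional probabilities:
P = 3/4 × 2/5 × 5/8 = 30/160 = 3/16.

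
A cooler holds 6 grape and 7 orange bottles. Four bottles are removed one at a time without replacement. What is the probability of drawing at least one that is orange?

140/143

P(no orange) = 6/13 × 5/12 × 4/11 × 3/10 = 360/17160 = 3/143.
P(at least one) = 1 − 3/143 = 140/143.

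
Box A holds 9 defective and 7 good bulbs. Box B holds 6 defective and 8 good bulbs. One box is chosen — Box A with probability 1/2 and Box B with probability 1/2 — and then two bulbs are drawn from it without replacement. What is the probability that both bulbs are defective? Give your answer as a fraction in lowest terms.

423/1820

From Box A: P(both defective) = (9/16)(8/15) = 3/10.
From Box B: P(both defective) = (6/14)(5/13) = 15/91.
Total probability = (1/2)(3/10) + (1/2)(15/91) = 423/1820.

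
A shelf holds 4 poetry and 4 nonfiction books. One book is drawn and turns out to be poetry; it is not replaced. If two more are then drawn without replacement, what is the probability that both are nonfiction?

2/7

With the first book removed, 4 nonfiction remain out of 7.
P = 4/7 × 3/6 = 12/42 = 2/7.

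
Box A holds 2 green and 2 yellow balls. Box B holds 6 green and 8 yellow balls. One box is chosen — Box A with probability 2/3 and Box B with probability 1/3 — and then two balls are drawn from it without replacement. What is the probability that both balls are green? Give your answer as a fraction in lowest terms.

136/819

From Box A: P(both green) = (2/4)(1/3) = 1/6.
From Box B: P(both green) = (6/14)(5/13) = 15/91.
Total probability = (2/3)(1/6) + (1/3)(15/91) = 136/819.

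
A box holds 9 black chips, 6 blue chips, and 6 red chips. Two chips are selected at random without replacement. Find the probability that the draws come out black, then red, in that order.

Chain rule:
P = 9/21 × 6/20 = 54/420 = 9/70.

9/70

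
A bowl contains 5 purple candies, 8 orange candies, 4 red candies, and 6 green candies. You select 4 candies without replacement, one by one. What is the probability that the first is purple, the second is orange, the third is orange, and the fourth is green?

2/253

Each draw changes the counts, so multiply the conditional probabilities along the sequence:
P = 5/23 × 8/22 × 7/21 × 6/20 = 1680/212520 = 2/253.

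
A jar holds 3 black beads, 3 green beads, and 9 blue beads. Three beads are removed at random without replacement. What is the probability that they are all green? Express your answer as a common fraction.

P(every draw is green) = 3/15 × 2/14 × 1/13 = 6/2730 = 1/455.

1/455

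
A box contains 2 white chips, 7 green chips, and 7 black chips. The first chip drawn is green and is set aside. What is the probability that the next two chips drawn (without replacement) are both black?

1/5

With the first chip removed, 7 black remain out of 15.
P = 7/15 × 6/14 = 42/210 = 1/5.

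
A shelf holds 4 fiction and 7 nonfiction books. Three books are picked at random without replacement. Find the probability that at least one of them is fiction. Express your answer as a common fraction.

P(no fiction) = 7/11 × 6/10 × 5/9 = 210/990 = 7/33.
P(at least one) = 1 − 7/33 = 26/33.

26/33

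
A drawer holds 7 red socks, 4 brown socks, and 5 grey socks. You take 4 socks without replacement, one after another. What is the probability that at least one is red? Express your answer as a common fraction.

P(no red) = 9/16 × 8/15 × 7/14 × 6/13 = 3024/43680 = 9/130.
P(at least one) = 1 − 9/130 = 121/130.

121/130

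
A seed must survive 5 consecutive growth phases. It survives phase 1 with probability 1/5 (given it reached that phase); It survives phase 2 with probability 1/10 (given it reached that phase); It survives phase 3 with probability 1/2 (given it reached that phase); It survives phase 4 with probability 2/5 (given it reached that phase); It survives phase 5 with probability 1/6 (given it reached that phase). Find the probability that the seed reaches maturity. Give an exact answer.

1/1500

Multiplying along the chain,
P = 1/5 × 1/10 × 1/2 × 2/5 × 1/6 = 2/3000 = 1/1500.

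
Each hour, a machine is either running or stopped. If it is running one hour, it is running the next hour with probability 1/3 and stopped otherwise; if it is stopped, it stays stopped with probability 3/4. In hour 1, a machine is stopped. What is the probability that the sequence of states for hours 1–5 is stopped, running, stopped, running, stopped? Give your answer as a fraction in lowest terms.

Hour 1 is given. For each transition, use the conditional probability from the current state:
P(running | stopped) = 1/4; P(stopped | running) = 2/3; P(running | stopped) = 1/4; P(stopped | running) = 2/3.
P = 1/4 × 2/3 × 1/4 × 2/3 = 4/144 = 1/36.

1/36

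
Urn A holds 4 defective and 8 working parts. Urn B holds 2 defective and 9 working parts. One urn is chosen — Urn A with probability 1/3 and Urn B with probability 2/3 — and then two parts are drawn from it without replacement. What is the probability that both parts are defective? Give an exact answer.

From Urn A: P(both defective) = (4/12)(3/11) = 1/11.
From Urn B: P(both defective) = (2/11)(1/10) = 1/55.
Total probability = (1/3)(1/11) + (2/3)(1/55) = 7/165.

7/165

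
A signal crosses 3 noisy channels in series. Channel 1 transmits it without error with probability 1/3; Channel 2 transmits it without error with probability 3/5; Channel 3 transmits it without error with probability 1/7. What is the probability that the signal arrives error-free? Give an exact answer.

1/35

The events are sequential, so multiply the conditional probabilities:
P = 1/3 × 3/5 × 1/7 = 3/105 = 1/35.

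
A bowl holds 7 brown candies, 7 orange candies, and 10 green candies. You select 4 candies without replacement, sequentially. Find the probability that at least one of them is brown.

589/759

P(no brown) = 17/24 × 16/23 × 15/22 × 14/21 = 57120/255024 = 170/759.
P(at least one) = 1 − 170/759 = 589/759.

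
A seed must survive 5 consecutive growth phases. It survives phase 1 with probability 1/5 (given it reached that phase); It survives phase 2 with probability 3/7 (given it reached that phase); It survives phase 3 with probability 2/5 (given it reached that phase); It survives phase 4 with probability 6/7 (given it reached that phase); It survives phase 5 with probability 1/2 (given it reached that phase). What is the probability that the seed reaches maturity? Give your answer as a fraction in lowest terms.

The events are sequential, so multiply the conditional probabilities:
P = 1/5 × 3/7 × 2/5 × 6/7 × 1/2 = 36/2450 = 18/1225.

18/1225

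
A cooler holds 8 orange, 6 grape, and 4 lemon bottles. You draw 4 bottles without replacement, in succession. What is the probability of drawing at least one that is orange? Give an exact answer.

P(no orange) = 10/18 × 9/17 × 8/16 × 7/15 = 5040/73440 = 7/102.
P(at least one) = 1 − 7/102 = 95/102.

95/102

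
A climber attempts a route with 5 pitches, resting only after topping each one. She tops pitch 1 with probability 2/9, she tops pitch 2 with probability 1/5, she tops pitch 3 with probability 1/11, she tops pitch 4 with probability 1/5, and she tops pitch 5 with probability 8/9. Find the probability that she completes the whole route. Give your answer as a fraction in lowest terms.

16/22275

Each stage is reached only if all earlier stages succeed, so
P = 2/9 × 1/5 × 1/11 × 1/5 × 8/9 = 16/22275.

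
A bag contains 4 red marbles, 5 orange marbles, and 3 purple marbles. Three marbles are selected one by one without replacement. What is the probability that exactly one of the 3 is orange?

21/44

One ordering (orange drawn first) has probability 5/12 × 7/11 × 6/10 = 210/1320 = 7/44.
There are C(3,1) = 3 such orderings, each equally likely, so P = 3 × 7/44 = 21/44.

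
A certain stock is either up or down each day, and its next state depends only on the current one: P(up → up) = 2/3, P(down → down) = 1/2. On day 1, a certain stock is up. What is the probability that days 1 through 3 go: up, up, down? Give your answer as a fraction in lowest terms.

Day 1 is given. For each transition, use the conditional probability from the current state:
P(up | up) = 2/3; P(down | up) = 1/3.
P = 2/3 × 1/3 = 2/9.

2/9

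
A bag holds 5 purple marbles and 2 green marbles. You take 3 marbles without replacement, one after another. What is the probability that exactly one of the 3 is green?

4/7

One ordering (green drawn first) has probability 2/7 × 5/6 × 4/5 = 40/210 = 4/21.
There are C(3,1) = 3 such orderings, each equally likely, so P = 3 × 4/21 = 4/7.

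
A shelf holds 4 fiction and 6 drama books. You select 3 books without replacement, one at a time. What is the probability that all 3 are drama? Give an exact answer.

1/6

P(all drama) = 6/10 × 5/9 × 4/8 = 120/720 = 1/6.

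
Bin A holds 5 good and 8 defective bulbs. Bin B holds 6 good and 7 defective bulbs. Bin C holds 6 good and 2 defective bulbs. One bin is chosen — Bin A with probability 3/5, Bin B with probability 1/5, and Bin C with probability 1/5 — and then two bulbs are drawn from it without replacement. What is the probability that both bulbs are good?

81/364

From Bin A: P(both good) = (5/13)(4/12) = 5/39.
From Bin B: P(both good) = (6/13)(5/12) = 5/26.
From Bin C: P(both good) = (6/8)(5/7) = 15/28.
Total probability = (3/5)(5/39) + (1/5)(5/26) + (1/5)(15/28) = 81/364.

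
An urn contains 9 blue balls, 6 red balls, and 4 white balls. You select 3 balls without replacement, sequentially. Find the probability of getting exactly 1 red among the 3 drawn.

One ordering (red drawn first) has probability 6/19 × 13/18 × 12/17 = 936/5814 = 52/323.
There are C(3,1) = 3 such orderings, each equally likely, so P = 3 × 52/323 = 156/323.

156/323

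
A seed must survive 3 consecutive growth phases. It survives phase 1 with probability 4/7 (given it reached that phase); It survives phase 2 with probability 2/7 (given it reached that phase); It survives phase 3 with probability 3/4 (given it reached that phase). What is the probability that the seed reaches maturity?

6/49

The events are sequential, so multiply the conditional probabilities:
P = 4/7 × 2/7 × 3/4 = 24/196 = 6/49.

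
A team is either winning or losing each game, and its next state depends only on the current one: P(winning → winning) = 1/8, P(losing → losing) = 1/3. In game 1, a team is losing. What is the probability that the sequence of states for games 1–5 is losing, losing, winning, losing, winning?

Game 1 is given. For each transition, use the conditional probability from the current state:
P(losing | losing) = 1/3; P(winning | losing) = 2/3; P(losing | winning) = 7/8; P(winning | losing) = 2/3.
P = 1/3 × 2/3 × 7/8 × 2/3 = 28/216 = 7/54.

7/54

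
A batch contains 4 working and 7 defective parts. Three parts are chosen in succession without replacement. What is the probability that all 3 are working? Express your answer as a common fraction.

P(every draw is working) = 4/11 × 3/10 × 2/9 = 24/990 = 4/165.

4/165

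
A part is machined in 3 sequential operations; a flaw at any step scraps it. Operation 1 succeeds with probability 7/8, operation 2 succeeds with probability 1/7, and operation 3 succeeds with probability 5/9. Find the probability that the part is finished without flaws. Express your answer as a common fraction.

The events are sequential, so multiply the conditional probabilities:
P = 7/8 × 1/7 × 5/9 = 35/504 = 5/72.

5/72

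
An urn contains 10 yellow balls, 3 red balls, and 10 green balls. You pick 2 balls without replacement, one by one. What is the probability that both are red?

3/253

P(all red) = 3/23 × 2/22 = 6/506 = 3/253.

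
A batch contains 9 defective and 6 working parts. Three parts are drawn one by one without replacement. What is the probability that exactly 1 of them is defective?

27/91

One ordering (defective drawn first) has probability 9/15 × 6/14 × 5/13 = 270/2730 = 9/91.
There are C(3,1) = 3 such orderings, each equally likely, so P = 3 × 9/91 = 27/91.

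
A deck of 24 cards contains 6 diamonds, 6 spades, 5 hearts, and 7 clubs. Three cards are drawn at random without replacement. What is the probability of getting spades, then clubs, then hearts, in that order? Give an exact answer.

35/2024

Multiply the probability of each draw given the previous ones:
P = 6/24 × 7/23 × 5/22 = 210/12144 = 35/2024.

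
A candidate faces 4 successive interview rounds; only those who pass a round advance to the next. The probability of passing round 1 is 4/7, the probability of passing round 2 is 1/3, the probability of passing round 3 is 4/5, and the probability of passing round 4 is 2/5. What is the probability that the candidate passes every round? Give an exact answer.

32/525

The events are sequential, so multiply the conditional probabilities:
P = 4/7 × 1/3 × 4/5 × 2/5 = 32/525.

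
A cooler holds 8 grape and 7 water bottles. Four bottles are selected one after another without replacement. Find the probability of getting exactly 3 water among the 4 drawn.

One ordering (water drawn first) has probability 7/15 × 6/14 × 5/13 × 8/12 = 1680/32760 = 2/39.
There are C(4,3) = 4 such orderings, each equally likely, so P = 4 × 2/39 = 8/39.

8/39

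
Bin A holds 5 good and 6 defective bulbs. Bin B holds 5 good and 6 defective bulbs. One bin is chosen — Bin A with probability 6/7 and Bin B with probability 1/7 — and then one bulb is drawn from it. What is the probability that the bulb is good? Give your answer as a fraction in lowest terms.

5/11

From Bin A: P(good) = 5/11.
From Bin B: P(good) = 5/11.
Total probability = (6/7)(5/11) + (1/7)(5/11) = 5/11.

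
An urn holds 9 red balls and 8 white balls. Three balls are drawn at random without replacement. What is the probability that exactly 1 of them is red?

63/170

One ordering (red drawn first) has probability 9/17 × 8/16 × 7/15 = 504/4080 = 21/170.
There are C(3,1) = 3 such orderings, each equally likely, so P = 3 × 21/170 = 63/170.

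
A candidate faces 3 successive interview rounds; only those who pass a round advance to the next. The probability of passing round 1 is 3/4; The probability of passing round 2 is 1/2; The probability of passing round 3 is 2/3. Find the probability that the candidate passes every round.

Multiplying along the chain,
P = 3/4 × 1/2 × 2/3 = 6/24 = 1/4.

1/4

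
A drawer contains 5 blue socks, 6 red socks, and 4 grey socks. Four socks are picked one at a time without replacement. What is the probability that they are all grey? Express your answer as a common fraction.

1/1365

P(every draw is grey) = 4/15 × 3/14 × 2/13 × 1/12 = 24/32760 = 1/1365.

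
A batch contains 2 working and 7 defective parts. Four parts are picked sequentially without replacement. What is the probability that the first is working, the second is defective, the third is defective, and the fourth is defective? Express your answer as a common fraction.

5/36

Chain rule:
P = 2/9 × 7/8 × 6/7 × 5/6 = 420/3024 = 5/36.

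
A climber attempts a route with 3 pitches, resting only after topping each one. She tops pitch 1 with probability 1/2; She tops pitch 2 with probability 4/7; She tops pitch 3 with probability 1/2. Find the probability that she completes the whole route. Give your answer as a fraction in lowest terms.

Multiplying along the chain,
P = 1/2 × 4/7 × 1/2 = 4/28 = 1/7.

1/7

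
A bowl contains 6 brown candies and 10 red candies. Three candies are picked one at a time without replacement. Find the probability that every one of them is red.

3/14

P(every draw is red) = 10/16 × 9/15 × 8/14 = 720/3360 = 3/14.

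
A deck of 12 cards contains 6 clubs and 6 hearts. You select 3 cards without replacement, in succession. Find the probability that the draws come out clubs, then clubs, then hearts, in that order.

Each draw changes the counts, so multiply the conditional probabilities along the sequence:
P = 6/12 × 5/11 × 6/10 = 180/1320 = 3/22.

3/22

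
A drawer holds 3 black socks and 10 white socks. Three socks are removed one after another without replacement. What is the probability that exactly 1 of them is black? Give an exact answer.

One ordering (black drawn first) has probability 3/13 × 10/12 × 9/11 = 270/1716 = 45/286.
There are C(3,1) = 3 such orderings, each equally likely, so P = 3 × 45/286 = 135/286.

135/286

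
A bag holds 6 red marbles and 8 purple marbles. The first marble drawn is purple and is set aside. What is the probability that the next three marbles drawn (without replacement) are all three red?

After the first draw, 6 of the remaining 13 marbles are red.
P = 6/13 × 5/12 × 4/11 = 120/1716 = 10/143.

10/143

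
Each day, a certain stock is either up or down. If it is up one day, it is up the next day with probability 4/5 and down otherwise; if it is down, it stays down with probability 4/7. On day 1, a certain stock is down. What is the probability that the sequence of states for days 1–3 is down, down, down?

Day 1 is given. For each transition, use the conditional probability from the current state:
P(down | down) = 4/7; P(down | down) = 4/7.
P = 4/7 × 4/7 = 16/49.

16/49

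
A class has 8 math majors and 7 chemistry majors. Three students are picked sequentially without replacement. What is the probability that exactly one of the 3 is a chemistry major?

One ordering (a chemistry major drawn first) has probability 7/15 × 8/14 × 7/13 = 392/2730 = 28/195.
There are C(3,1) = 3 such orderings, each equally likely, so P = 3 × 28/195 = 28/65.

28/65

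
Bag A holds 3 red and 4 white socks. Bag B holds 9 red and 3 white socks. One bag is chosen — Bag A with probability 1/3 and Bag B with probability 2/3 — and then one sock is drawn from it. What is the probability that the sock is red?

From Bag A: P(red) = 3/7.
From Bag B: P(red) = 9/12.
Total probability = (1/3)(3/7) + (2/3)(9/12) = 9/14.

9/14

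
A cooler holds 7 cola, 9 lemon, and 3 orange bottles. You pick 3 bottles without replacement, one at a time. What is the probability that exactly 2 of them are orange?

One ordering (orange drawn first) has probability 3/19 × 2/18 × 16/17 = 96/5814 = 16/969.
There are C(3,2) = 3 such orderings, each equally likely, so P = 3 × 16/969 = 16/323.

16/323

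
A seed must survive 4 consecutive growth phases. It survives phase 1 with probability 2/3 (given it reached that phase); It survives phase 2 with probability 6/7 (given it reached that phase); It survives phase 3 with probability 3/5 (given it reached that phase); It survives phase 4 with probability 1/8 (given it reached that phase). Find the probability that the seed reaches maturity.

3/70

Each stage is reached only if all earlier stages succeed, so
P = 2/3 × 6/7 × 3/5 × 1/8 = 36/840 = 3/70.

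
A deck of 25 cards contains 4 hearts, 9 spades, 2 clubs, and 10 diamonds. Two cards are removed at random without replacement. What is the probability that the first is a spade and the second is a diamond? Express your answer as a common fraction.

3/20

Chain rule:
P = 9/25 × 10/24 = 90/600 = 3/20.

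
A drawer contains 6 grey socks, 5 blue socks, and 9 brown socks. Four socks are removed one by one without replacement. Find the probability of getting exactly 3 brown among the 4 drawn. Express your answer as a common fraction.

308/1615

One ordering (brown drawn first) has probability 9/20 × 8/19 × 7/18 × 11/17 = 5544/116280 = 77/1615.
There are C(4,3) = 4 such orderings, each equally likely, so P = 4 × 77/1615 = 308/1615.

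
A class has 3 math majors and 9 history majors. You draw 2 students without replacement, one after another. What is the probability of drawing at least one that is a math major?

5/11

P(no math majors) = 9/12 × 8/11 = 72/132 = 6/11.
P(at least one) = 1 − 6/11 = 5/11.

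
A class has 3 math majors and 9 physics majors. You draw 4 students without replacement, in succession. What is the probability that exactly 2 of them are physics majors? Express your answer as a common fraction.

12/55

One ordering (physics majors drawn first) has probability 9/12 × 8/11 × 3/10 × 2/9 = 432/11880 = 2/55.
There are C(4,2) = 6 such orderings, each equally likely, so P = 6 × 2/55 = 12/55.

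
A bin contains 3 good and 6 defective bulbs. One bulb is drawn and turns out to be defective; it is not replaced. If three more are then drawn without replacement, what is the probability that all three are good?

With the first bulb removed, 3 good remain out of 8.
P = 3/8 × 2/7 × 1/6 = 6/336 = 1/56.

1/56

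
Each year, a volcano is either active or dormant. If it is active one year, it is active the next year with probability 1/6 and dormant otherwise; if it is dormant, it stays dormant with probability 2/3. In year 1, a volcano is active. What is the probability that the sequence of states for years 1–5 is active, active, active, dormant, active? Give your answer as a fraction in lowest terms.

5/648

Year 1 is given. For each transition, use the conditional probability from the current state:
P(active | active) = 1/6; P(active | active) = 1/6; P(dormant | active) = 5/6; P(active | dormant) = 1/3.
P = 1/6 × 1/6 × 5/6 × 1/3 = 5/648.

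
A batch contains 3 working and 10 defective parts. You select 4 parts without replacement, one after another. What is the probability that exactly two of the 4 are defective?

27/143

One ordering (defective drawn first) has probability 10/13 × 9/12 × 3/11 × 2/10 = 540/17160 = 9/286.
There are C(4,2) = 6 such orderings, each equally likely, so P = 6 × 9/286 = 27/143.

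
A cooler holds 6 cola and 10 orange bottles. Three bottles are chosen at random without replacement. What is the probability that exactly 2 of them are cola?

15/56

One ordering (cola drawn first) has probability 6/16 × 5/15 × 10/14 = 300/3360 = 5/56.
There are C(3,2) = 3 such orderings, each equally likely, so P = 3 × 5/56 = 15/56.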